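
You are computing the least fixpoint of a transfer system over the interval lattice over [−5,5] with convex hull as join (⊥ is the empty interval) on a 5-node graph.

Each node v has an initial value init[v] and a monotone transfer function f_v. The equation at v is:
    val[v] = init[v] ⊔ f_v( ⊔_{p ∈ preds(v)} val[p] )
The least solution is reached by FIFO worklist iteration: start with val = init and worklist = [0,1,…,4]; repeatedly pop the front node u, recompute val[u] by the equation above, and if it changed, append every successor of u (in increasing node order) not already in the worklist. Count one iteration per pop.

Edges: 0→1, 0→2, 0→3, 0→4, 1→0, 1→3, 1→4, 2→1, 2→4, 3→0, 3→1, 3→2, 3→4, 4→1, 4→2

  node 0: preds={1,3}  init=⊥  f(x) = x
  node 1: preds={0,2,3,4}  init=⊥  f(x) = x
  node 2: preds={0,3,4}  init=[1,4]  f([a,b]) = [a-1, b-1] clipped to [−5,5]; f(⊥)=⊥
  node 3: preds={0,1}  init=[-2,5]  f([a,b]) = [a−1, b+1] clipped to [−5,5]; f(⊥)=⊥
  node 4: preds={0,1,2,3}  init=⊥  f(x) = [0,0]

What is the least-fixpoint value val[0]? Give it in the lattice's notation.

Trace (21 dequeues):
  [1] u=0 | in [-2,5] | out [-2,5] | prev ⊥ | push {}
  [2] u=1 | in [-2,5] | out [-2,5] | prev ⊥ | push {0}
  [3] u=2 | in [-2,5] | out [-3,4] | prev [1,4] | push {1}
  [4] u=3 | in [-2,5] | out [-3,5] | prev [-2,5] | push {2}
  [5] u=4 | in [-3,5] | out [0,0] | prev ⊥ | push {}
  [6] u=0 | in [-3,5] | out [-3,5] | prev [-2,5] | push {3,4}
  [7] u=1 | in [-3,5] | out [-3,5] | prev [-2,5] | push {0}
  [8] u=2 | in [-3,5] | out [-4,4] | prev [-3,4] | push {1}
  [9] u=3 | in [-3,5] | out [-4,5] | prev [-3,5] | push {2}
  [10] u=4 | in [-4,5] | out [0,0] | ==
  [11] u=0 | in [-4,5] | out [-4,5] | prev [-3,5] | push {3,4}
  [12] u=1 | in [-4,5] | out [-4,5] | prev [-3,5] | push {0}
  [13] u=2 | in [-4,5] | out [-5,4] | prev [-4,4] | push {1}
  [14] u=3 | in [-4,5] | out [-5,5] | prev [-4,5] | push {2}
  [15] u=4 | in [-5,5] | out [0,0] | ==
  [16] u=0 | in [-5,5] | out [-5,5] | prev [-4,5] | push {3,4}
  [17] u=1 | in [-5,5] | out [-5,5] | prev [-4,5] | push {0}
  [18] u=2 | in [-5,5] | out [-5,4] | ==
  [19] u=3 | in [-5,5] | out [-5,5] | ==
  [20] u=4 | in [-5,5] | out [0,0] | ==
  [21] u=0 | in [-5,5] | out [-5,5] | ==

Converged values:
  [0] [-5,5]
  [1] [-5,5]
  [2] [-5,4]
  [3] [-5,5]
  [4] [0,0]

[-5,5]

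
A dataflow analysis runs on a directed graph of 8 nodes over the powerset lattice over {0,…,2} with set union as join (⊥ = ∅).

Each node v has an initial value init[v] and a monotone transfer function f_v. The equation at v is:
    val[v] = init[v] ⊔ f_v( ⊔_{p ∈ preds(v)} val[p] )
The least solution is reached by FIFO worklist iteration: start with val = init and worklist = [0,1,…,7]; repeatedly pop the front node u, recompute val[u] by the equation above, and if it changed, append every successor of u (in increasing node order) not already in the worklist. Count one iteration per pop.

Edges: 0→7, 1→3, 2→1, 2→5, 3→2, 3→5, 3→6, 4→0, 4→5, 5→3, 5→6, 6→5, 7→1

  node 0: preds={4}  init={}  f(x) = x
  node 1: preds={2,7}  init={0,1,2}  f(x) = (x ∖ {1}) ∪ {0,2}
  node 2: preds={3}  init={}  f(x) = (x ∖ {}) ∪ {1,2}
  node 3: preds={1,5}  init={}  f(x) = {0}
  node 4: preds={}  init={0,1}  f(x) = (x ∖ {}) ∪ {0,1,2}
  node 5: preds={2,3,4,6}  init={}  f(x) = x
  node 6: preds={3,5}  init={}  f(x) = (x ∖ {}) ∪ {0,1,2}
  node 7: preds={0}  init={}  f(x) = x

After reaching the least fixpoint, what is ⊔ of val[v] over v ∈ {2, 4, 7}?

{0,1,2}

Worklist (16 pops):
  #1 pop 0: in={0,1} → {0,1} (was {}); enqueue []
  #2 pop 1: in={} → {0,1,2} (no change)
  #3 pop 2: in={} → {1,2} (was {}); enqueue [1]
  #4 pop 3: in={0,1,2} → {0} (was {}); enqueue [2]
  #5 pop 4: in={} → {0,1,2} (was {0,1}); enqueue [0]
  #6 pop 5: in={0,1,2} → {0,1,2} (was {}); enqueue [3]
  #7 pop 6: in={0,1,2} → {0,1,2} (was {}); enqueue [5]
  #8 pop 7: in={0,1} → {0,1} (was {}); enqueue []
  #9 pop 1: in={0,1,2} → {0,1,2} (no change)
  #10 pop 2: in={0} → {0,1,2} (was {1,2}); enqueue [1]
  #11 pop 0: in={0,1,2} → {0,1,2} (was {0,1}); enqueue [7]
  #12 pop 3: in={0,1,2} → {0} (no change)
  #13 pop 5: in={0,1,2} → {0,1,2} (no change)
  #14 pop 1: in={0,1,2} → {0,1,2} (no change)
  #15 pop 7: in={0,1,2} → {0,1,2} (was {0,1}); enqueue [1]
  #16 pop 1: in={0,1,2} → {0,1,2} (no change)

Fixpoint:
  val[0] = {0,1,2}
  val[1] = {0,1,2}
  val[2] = {0,1,2}
  val[3] = {0}
  val[4] = {0,1,2}
  val[5] = {0,1,2}
  val[6] = {0,1,2}
  val[7] = {0,1,2}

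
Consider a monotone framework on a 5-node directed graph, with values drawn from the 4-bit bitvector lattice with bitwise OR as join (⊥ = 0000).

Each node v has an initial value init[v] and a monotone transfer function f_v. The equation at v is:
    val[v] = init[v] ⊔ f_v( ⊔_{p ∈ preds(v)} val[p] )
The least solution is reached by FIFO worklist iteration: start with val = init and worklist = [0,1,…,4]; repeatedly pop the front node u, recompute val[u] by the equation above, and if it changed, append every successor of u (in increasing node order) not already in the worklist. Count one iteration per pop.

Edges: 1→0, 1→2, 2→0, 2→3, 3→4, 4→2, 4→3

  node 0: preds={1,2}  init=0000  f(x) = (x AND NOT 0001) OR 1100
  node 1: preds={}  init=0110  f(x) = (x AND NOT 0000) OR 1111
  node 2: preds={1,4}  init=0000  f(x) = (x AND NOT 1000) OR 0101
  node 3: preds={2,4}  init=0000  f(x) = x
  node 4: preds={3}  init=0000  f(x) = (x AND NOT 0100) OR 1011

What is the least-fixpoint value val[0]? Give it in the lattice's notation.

1110

Iteration log — 9 steps:
  step 1. node 0  ⊔preds=0110  new=1110  old=0000  +wl: 
  step 2. node 1  ⊔preds=0000  new=1111  old=0110  +wl: 0
  step 3. node 2  ⊔preds=1111  new=0111  old=0000  +wl: 
  step 4. node 3  ⊔preds=0111  new=0111  old=0000  +wl: 
  step 5. node 4  ⊔preds=0111  new=1011  old=0000  +wl: 2,3
  step 6. node 0  ⊔preds=1111  new=1110  stable
  step 7. node 2  ⊔preds=1111  new=0111  stable
  step 8. node 3  ⊔preds=1111  new=1111  old=0111  +wl: 4
  step 9. node 4  ⊔preds=1111  new=1011  stable

Least fixpoint reached:
  node 0: 1110
  node 1: 1111
  node 2: 0111
  node 3: 1111
  node 4: 1011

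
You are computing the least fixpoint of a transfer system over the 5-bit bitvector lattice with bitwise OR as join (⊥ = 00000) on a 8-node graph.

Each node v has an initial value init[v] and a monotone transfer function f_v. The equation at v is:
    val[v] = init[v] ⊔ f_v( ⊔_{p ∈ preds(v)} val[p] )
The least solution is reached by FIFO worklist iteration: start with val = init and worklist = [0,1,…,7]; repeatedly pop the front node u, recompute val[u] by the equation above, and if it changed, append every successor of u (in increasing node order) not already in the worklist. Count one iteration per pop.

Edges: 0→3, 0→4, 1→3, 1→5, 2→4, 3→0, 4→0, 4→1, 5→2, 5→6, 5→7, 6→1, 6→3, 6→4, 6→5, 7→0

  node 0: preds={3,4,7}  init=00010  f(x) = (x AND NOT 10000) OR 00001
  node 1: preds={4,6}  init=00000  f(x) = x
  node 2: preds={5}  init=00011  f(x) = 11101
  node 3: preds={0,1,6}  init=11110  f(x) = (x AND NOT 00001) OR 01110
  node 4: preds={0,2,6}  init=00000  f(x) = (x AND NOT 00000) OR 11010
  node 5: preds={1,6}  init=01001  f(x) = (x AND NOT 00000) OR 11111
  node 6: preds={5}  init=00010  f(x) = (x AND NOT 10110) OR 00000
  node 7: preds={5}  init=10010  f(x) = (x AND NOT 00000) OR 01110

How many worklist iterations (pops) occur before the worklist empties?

14

Trace (14 dequeues):
  [1] u=0 | in 11110 | out 01111 | prev 00010 | push {}
  [2] u=1 | in 00010 | out 00010 | prev 00000 | push {}
  [3] u=2 | in 01001 | out 11111 | prev 00011 | push {}
  [4] u=3 | in 01111 | out 11110 | ==
  [5] u=4 | in 11111 | out 11111 | prev 00000 | push {0,1}
  [6] u=5 | in 00010 | out 11111 | prev 01001 | push {2}
  [7] u=6 | in 11111 | out 01011 | prev 00010 | push {3,4,5}
  [8] u=7 | in 11111 | out 11111 | prev 10010 | push {}
  [9] u=0 | in 11111 | out 01111 | ==
  [10] u=1 | in 11111 | out 11111 | prev 00010 | push {}
  [11] u=2 | in 11111 | out 11111 | ==
  [12] u=3 | in 11111 | out 11110 | ==
  [13] u=4 | in 11111 | out 11111 | ==
  [14] u=5 | in 11111 | out 11111 | ==

Converged values:
  [0] 01111
  [1] 11111
  [2] 11111
  [3] 11110
  [4] 11111
  [5] 11111
  [6] 01011
  [7] 11111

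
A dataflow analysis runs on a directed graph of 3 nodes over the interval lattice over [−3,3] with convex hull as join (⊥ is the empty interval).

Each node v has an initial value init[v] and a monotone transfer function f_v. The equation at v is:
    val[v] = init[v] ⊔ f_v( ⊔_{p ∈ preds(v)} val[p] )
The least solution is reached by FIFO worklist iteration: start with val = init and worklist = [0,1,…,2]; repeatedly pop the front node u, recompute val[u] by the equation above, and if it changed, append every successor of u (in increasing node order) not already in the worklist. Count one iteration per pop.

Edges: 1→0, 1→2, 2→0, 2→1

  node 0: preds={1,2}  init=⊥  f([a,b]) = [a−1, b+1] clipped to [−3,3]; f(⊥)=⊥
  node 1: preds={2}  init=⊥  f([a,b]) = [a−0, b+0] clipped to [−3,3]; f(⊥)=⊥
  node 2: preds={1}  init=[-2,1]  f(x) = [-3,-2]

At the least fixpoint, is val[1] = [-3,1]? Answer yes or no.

yes

Iteration log — 7 steps:
  step 1. node 0  ⊔preds=[-2,1]  new=[-3,2]  old=⊥  +wl: 
  step 2. node 1  ⊔preds=[-2,1]  new=[-2,1]  old=⊥  +wl: 0
  step 3. node 2  ⊔preds=[-2,1]  new=[-3,1]  old=[-2,1]  +wl: 1
  step 4. node 0  ⊔preds=[-3,1]  new=[-3,2]  stable
  step 5. node 1  ⊔preds=[-3,1]  new=[-3,1]  old=[-2,1]  +wl: 0,2
  step 6. node 0  ⊔preds=[-3,1]  new=[-3,2]  stable
  step 7. node 2  ⊔preds=[-3,1]  new=[-3,1]  stable

Least fixpoint reached:
  node 0: [-3,2]
  node 1: [-3,1]
  node 2: [-3,1]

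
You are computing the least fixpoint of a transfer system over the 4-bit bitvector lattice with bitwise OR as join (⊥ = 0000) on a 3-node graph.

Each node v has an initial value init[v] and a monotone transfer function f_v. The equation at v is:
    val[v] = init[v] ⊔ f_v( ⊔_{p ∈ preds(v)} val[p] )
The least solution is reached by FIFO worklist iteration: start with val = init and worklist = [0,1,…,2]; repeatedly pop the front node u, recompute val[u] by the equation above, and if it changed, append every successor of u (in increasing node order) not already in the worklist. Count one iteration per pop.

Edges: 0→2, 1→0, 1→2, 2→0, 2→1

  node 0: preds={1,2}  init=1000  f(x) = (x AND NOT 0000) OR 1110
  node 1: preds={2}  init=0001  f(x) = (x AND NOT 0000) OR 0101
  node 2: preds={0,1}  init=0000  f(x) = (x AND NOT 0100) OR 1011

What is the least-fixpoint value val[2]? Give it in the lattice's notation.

Worklist (7 pops):
  #1 pop 0: in=0001 → 1111 (was 1000); enqueue []
  #2 pop 1: in=0000 → 0101 (was 0001); enqueue [0]
  #3 pop 2: in=1111 → 1011 (was 0000); enqueue [1]
  #4 pop 0: in=1111 → 1111 (no change)
  #5 pop 1: in=1011 → 1111 (was 0101); enqueue [0,2]
  #6 pop 0: in=1111 → 1111 (no change)
  #7 pop 2: in=1111 → 1011 (no change)

Fixpoint:
  val[0] = 1111
  val[1] = 1111
  val[2] = 1011

1011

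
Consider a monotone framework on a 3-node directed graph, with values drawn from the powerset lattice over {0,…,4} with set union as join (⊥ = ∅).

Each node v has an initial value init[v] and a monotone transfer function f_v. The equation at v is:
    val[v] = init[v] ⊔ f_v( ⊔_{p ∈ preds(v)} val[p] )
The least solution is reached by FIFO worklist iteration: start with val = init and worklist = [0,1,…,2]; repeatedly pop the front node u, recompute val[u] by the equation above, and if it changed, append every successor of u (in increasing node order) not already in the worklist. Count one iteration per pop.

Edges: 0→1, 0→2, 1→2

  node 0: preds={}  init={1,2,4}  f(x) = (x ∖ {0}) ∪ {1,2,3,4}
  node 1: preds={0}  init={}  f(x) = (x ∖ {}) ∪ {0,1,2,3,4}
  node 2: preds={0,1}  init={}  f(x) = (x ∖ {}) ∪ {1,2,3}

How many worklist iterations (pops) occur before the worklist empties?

3

Worklist (3 pops):
  #1 pop 0: in={} → {1,2,3,4} (was {1,2,4}); enqueue []
  #2 pop 1: in={1,2,3,4} → {0,1,2,3,4} (was {}); enqueue []
  #3 pop 2: in={0,1,2,3,4} → {0,1,2,3,4} (was {}); enqueue []

Fixpoint:
  val[0] = {1,2,3,4}
  val[1] = {0,1,2,3,4}
  val[2] = {0,1,2,3,4}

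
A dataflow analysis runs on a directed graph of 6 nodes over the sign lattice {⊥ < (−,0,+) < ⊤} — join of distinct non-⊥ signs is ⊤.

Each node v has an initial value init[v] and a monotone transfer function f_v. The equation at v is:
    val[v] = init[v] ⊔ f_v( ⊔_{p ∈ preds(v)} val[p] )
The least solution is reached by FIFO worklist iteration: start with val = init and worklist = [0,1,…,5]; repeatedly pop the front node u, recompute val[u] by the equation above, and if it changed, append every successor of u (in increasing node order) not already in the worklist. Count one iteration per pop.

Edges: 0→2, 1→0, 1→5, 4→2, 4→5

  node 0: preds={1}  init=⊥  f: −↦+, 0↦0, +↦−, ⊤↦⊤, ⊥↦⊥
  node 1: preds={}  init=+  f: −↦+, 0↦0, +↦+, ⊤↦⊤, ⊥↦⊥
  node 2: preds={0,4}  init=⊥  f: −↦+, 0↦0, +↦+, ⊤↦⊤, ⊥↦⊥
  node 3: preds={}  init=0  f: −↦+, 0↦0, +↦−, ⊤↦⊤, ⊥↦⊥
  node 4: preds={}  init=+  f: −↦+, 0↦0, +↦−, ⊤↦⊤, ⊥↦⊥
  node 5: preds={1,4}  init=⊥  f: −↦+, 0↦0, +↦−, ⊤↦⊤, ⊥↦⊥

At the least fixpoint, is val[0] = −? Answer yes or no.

Trace (6 dequeues):
  [1] u=0 | in + | out − | prev ⊥ | push {}
  [2] u=1 | in ⊥ | out + | ==
  [3] u=2 | in ⊤ | out ⊤ | prev ⊥ | push {}
  [4] u=3 | in ⊥ | out 0 | ==
  [5] u=4 | in ⊥ | out + | ==
  [6] u=5 | in + | out − | prev ⊥ | push {}

Converged values:
  [0] −
  [1] +
  [2] ⊤
  [3] 0
  [4] +
  [5] −

yes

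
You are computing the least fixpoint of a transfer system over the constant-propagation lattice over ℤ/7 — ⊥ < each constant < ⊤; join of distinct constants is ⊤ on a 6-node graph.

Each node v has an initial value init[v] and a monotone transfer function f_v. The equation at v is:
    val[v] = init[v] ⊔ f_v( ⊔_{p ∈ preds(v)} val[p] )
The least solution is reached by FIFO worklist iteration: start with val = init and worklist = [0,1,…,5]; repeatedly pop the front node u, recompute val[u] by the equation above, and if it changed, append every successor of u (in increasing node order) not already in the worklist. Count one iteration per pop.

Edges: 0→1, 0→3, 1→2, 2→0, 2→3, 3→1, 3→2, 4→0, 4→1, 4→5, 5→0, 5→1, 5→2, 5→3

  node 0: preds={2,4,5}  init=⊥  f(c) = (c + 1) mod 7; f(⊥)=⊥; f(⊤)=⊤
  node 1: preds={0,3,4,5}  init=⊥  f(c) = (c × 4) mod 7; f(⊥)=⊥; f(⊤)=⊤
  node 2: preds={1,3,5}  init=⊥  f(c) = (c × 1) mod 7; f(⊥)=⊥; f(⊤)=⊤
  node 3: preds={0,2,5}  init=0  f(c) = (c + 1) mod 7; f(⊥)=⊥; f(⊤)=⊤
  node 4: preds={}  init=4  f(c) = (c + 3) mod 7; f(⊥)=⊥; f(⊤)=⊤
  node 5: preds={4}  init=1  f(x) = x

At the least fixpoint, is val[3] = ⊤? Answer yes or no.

Worklist (10 pops):
  #1 pop 0: in=⊤ → ⊤ (was ⊥); enqueue []
  #2 pop 1: in=⊤ → ⊤ (was ⊥); enqueue []
  #3 pop 2: in=⊤ → ⊤ (was ⊥); enqueue [0]
  #4 pop 3: in=⊤ → ⊤ (was 0); enqueue [1,2]
  #5 pop 4: in=⊥ → 4 (no change)
  #6 pop 5: in=4 → ⊤ (was 1); enqueue [3]
  #7 pop 0: in=⊤ → ⊤ (no change)
  #8 pop 1: in=⊤ → ⊤ (no change)
  #9 pop 2: in=⊤ → ⊤ (no change)
  #10 pop 3: in=⊤ → ⊤ (no change)

Fixpoint:
  val[0] = ⊤
  val[1] = ⊤
  val[2] = ⊤
  val[3] = ⊤
  val[4] = 4
  val[5] = ⊤

yes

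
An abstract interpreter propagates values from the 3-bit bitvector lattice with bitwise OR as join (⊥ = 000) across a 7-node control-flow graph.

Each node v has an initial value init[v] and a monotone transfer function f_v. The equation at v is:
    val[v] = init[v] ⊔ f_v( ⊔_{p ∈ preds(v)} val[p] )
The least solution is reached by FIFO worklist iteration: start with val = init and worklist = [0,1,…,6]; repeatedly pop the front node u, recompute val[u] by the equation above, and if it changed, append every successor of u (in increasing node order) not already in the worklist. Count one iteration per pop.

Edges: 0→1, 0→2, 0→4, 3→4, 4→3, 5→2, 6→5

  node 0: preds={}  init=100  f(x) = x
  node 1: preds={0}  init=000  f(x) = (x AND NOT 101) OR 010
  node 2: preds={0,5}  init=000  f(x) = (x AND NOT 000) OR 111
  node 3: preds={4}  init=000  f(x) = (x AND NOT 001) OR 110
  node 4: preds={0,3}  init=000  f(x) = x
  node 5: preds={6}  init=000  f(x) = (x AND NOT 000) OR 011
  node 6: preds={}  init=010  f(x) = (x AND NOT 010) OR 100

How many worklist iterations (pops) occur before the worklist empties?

Worklist (11 pops):
  #1 pop 0: in=000 → 100 (no change)
  #2 pop 1: in=100 → 010 (was 000); enqueue []
  #3 pop 2: in=100 → 111 (was 000); enqueue []
  #4 pop 3: in=000 → 110 (was 000); enqueue []
  #5 pop 4: in=110 → 110 (was 000); enqueue [3]
  #6 pop 5: in=010 → 011 (was 000); enqueue [2]
  #7 pop 6: in=000 → 110 (was 010); enqueue [5]
  #8 pop 3: in=110 → 110 (no change)
  #9 pop 2: in=111 → 111 (no change)
  #10 pop 5: in=110 → 111 (was 011); enqueue [2]
  #11 pop 2: in=111 → 111 (no change)

Fixpoint:
  val[0] = 100
  val[1] = 010
  val[2] = 111
  val[3] = 110
  val[4] = 110
  val[5] = 111
  val[6] = 110

11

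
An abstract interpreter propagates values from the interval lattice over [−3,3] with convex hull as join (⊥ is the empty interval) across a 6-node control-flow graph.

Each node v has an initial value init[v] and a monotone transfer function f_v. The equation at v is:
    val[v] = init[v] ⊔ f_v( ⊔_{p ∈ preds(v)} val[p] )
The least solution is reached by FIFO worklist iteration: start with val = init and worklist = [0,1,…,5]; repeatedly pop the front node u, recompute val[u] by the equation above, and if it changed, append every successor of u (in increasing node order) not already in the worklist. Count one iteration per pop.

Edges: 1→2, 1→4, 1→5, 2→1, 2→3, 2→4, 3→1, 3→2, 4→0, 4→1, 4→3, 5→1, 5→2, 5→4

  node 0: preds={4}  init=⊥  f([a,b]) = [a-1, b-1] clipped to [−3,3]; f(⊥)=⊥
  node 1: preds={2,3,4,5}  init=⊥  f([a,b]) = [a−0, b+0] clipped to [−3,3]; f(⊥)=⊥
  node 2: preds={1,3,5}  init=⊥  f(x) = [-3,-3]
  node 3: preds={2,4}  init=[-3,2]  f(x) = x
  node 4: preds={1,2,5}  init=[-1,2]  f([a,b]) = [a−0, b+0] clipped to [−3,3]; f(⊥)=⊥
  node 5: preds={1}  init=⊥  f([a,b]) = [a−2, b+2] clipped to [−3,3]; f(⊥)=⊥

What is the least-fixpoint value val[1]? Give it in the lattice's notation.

[-3,3]

Trace (17 dequeues):
  [1] u=0 | in [-1,2] | out [-2,1] | prev ⊥ | push {}
  [2] u=1 | in [-3,2] | out [-3,2] | prev ⊥ | push {}
  [3] u=2 | in [-3,2] | out [-3,-3] | prev ⊥ | push {1}
  [4] u=3 | in [-3,2] | out [-3,2] | ==
  [5] u=4 | in [-3,2] | out [-3,2] | prev [-1,2] | push {0,3}
  [6] u=5 | in [-3,2] | out [-3,3] | prev ⊥ | push {2,4}
  [7] u=1 | in [-3,3] | out [-3,3] | prev [-3,2] | push {5}
  [8] u=0 | in [-3,2] | out [-3,1] | prev [-2,1] | push {}
  [9] u=3 | in [-3,2] | out [-3,2] | ==
  [10] u=2 | in [-3,3] | out [-3,-3] | ==
  [11] u=4 | in [-3,3] | out [-3,3] | prev [-3,2] | push {0,1,3}
  [12] u=5 | in [-3,3] | out [-3,3] | ==
  [13] u=0 | in [-3,3] | out [-3,2] | prev [-3,1] | push {}
  [14] u=1 | in [-3,3] | out [-3,3] | ==
  [15] u=3 | in [-3,3] | out [-3,3] | prev [-3,2] | push {1,2}
  [16] u=1 | in [-3,3] | out [-3,3] | ==
  [17] u=2 | in [-3,3] | out [-3,-3] | ==

Converged values:
  [0] [-3,2]
  [1] [-3,3]
  [2] [-3,-3]
  [3] [-3,3]
  [4] [-3,3]
  [5] [-3,3]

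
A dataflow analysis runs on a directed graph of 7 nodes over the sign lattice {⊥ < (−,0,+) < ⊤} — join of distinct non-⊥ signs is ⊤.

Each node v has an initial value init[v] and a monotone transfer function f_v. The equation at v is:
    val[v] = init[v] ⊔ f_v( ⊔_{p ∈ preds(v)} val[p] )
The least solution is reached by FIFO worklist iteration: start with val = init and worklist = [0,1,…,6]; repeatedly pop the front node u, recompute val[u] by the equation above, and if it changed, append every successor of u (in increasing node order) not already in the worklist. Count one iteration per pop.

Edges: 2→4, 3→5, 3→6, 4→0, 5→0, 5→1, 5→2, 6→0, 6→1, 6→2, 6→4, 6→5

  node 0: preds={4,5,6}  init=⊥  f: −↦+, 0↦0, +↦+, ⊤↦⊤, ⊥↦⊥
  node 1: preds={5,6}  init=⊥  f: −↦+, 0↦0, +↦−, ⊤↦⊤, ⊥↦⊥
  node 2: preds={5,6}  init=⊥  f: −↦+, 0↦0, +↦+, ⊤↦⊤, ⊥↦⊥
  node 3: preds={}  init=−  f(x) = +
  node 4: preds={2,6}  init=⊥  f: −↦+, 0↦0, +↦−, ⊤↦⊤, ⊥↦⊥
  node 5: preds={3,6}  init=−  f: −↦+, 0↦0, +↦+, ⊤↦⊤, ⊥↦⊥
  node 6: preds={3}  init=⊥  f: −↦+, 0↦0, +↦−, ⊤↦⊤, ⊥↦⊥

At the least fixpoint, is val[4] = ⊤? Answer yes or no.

yes

Iteration log — 13 steps:
  step 1. node 0  ⊔preds=−  new=+  old=⊥  +wl: 
  step 2. node 1  ⊔preds=−  new=+  old=⊥  +wl: 
  step 3. node 2  ⊔preds=−  new=+  old=⊥  +wl: 
  step 4. node 3  ⊔preds=⊥  new=⊤  old=−  +wl: 
  step 5. node 4  ⊔preds=+  new=−  old=⊥  +wl: 0
  step 6. node 5  ⊔preds=⊤  new=⊤  old=−  +wl: 1,2
  step 7. node 6  ⊔preds=⊤  new=⊤  old=⊥  +wl: 4,5
  step 8. node 0  ⊔preds=⊤  new=⊤  old=+  +wl: 
  step 9. node 1  ⊔preds=⊤  new=⊤  old=+  +wl: 
  step 10. node 2  ⊔preds=⊤  new=⊤  old=+  +wl: 
  step 11. node 4  ⊔preds=⊤  new=⊤  old=−  +wl: 0
  step 12. node 5  ⊔preds=⊤  new=⊤  stable
  step 13. node 0  ⊔preds=⊤  new=⊤  stable

Least fixpoint reached:
  node 0: ⊤
  node 1: ⊤
  node 2: ⊤
  node 3: ⊤
  node 4: ⊤
  node 5: ⊤
  node 6: ⊤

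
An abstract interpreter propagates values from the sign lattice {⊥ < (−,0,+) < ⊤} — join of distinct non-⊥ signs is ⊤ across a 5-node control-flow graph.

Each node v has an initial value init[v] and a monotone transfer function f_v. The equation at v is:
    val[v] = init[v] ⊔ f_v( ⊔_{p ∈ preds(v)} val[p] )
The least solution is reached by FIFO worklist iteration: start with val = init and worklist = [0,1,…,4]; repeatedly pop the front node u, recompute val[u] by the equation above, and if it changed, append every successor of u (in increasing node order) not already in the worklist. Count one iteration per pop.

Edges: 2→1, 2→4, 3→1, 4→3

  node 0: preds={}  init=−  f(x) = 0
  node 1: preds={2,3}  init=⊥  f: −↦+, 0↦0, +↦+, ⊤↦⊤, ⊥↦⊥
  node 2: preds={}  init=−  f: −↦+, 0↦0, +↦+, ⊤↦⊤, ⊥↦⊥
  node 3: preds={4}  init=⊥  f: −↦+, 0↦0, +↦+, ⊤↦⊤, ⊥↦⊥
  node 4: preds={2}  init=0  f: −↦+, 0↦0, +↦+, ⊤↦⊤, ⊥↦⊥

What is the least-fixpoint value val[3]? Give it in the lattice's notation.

Worklist (8 pops):
  #1 pop 0: in=⊥ → ⊤ (was −); enqueue []
  #2 pop 1: in=− → + (was ⊥); enqueue []
  #3 pop 2: in=⊥ → − (no change)
  #4 pop 3: in=0 → 0 (was ⊥); enqueue [1]
  #5 pop 4: in=− → ⊤ (was 0); enqueue [3]
  #6 pop 1: in=⊤ → ⊤ (was +); enqueue []
  #7 pop 3: in=⊤ → ⊤ (was 0); enqueue [1]
  #8 pop 1: in=⊤ → ⊤ (no change)

Fixpoint:
  val[0] = ⊤
  val[1] = ⊤
  val[2] = −
  val[3] = ⊤
  val[4] = ⊤

⊤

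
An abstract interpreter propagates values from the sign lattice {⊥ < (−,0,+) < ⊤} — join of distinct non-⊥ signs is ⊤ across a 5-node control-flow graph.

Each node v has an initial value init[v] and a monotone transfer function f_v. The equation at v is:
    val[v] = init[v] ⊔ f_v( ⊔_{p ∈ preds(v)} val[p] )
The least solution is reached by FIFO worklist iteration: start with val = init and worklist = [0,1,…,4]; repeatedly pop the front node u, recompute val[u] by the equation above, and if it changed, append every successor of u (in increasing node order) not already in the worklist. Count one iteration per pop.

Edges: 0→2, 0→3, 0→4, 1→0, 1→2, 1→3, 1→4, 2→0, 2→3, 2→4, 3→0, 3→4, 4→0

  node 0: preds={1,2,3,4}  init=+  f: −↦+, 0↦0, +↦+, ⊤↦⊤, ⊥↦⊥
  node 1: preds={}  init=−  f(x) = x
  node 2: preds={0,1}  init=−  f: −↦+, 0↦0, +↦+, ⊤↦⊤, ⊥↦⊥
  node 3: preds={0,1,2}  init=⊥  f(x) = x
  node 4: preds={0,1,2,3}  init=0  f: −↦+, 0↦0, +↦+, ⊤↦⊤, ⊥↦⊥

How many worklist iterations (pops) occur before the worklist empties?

6

Iteration log — 6 steps:
  step 1. node 0  ⊔preds=⊤  new=⊤  old=+  +wl: 
  step 2. node 1  ⊔preds=⊥  new=−  stable
  step 3. node 2  ⊔preds=⊤  new=⊤  old=−  +wl: 0
  step 4. node 3  ⊔preds=⊤  new=⊤  old=⊥  +wl: 
  step 5. node 4  ⊔preds=⊤  new=⊤  old=0  +wl: 
  step 6. node 0  ⊔preds=⊤  new=⊤  stable

Least fixpoint reached:
  node 0: ⊤
  node 1: −
  node 2: ⊤
  node 3: ⊤
  node 4: ⊤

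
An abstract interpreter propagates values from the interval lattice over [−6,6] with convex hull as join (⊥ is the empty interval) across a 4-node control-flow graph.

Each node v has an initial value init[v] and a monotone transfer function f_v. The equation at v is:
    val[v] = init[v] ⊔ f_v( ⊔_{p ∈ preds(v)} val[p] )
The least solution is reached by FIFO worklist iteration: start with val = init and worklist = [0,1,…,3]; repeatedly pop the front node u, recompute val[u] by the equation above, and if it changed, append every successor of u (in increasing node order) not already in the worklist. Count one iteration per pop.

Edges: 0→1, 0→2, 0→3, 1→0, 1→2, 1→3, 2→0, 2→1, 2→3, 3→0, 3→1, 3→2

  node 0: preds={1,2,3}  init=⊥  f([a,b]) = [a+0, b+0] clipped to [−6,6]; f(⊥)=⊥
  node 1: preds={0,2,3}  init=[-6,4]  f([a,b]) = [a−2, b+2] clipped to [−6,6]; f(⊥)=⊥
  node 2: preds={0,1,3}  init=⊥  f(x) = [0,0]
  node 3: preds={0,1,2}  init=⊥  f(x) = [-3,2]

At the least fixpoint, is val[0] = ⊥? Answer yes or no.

Trace (8 dequeues):
  [1] u=0 | in [-6,4] | out [-6,4] | prev ⊥ | push {}
  [2] u=1 | in [-6,4] | out [-6,6] | prev [-6,4] | push {0}
  [3] u=2 | in [-6,6] | out [0,0] | prev ⊥ | push {1}
  [4] u=3 | in [-6,6] | out [-3,2] | prev ⊥ | push {2}
  [5] u=0 | in [-6,6] | out [-6,6] | prev [-6,4] | push {3}
  [6] u=1 | in [-6,6] | out [-6,6] | ==
  [7] u=2 | in [-6,6] | out [0,0] | ==
  [8] u=3 | in [-6,6] | out [-3,2] | ==

Converged values:
  [0] [-6,6]
  [1] [-6,6]
  [2] [0,0]
  [3] [-3,2]

no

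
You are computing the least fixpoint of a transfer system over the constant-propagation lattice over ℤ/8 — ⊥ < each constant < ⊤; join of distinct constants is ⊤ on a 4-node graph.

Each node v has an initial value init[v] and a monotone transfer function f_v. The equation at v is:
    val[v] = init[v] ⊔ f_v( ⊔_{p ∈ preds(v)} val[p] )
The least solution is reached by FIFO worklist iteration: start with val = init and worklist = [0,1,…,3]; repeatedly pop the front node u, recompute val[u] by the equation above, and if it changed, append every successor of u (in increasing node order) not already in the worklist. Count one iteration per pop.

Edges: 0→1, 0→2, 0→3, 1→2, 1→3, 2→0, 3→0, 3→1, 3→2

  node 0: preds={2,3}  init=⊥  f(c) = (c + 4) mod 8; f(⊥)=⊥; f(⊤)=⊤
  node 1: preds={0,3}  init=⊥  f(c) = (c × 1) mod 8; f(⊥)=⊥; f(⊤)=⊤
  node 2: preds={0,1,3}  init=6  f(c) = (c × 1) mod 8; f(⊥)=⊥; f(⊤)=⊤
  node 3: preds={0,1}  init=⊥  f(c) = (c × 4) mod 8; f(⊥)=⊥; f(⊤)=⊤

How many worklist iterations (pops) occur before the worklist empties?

11

Worklist (11 pops):
  #1 pop 0: in=6 → 2 (was ⊥); enqueue []
  #2 pop 1: in=2 → 2 (was ⊥); enqueue []
  #3 pop 2: in=2 → ⊤ (was 6); enqueue [0]
  #4 pop 3: in=2 → 0 (was ⊥); enqueue [1,2]
  #5 pop 0: in=⊤ → ⊤ (was 2); enqueue [3]
  #6 pop 1: in=⊤ → ⊤ (was 2); enqueue []
  #7 pop 2: in=⊤ → ⊤ (no change)
  #8 pop 3: in=⊤ → ⊤ (was 0); enqueue [0,1,2]
  #9 pop 0: in=⊤ → ⊤ (no change)
  #10 pop 1: in=⊤ → ⊤ (no change)
  #11 pop 2: in=⊤ → ⊤ (no change)

Fixpoint:
  val[0] = ⊤
  val[1] = ⊤
  val[2] = ⊤
  val[3] = ⊤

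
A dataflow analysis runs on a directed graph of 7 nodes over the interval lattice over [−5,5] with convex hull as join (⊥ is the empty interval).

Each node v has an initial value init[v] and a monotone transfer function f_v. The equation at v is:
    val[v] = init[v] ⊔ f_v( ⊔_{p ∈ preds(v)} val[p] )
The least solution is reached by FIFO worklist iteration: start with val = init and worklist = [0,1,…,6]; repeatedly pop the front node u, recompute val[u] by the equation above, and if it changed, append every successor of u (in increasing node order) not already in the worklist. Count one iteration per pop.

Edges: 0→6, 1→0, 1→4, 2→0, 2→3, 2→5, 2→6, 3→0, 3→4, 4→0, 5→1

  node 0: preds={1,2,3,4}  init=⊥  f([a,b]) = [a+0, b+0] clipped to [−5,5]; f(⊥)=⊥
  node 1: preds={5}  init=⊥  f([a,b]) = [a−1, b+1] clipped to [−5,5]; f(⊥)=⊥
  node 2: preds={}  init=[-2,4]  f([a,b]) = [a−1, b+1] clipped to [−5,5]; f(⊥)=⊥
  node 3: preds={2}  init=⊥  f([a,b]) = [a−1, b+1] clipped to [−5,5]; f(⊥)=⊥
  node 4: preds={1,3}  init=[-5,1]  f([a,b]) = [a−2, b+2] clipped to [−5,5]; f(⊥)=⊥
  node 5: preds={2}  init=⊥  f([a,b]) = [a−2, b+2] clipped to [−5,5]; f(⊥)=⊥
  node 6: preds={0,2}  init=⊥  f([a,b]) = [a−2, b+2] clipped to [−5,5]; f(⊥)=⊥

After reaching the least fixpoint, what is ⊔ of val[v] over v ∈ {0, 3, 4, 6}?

Iteration log — 12 steps:
  step 1. node 0  ⊔preds=[-5,4]  new=[-5,4]  old=⊥  +wl: 
  step 2. node 1  ⊔preds=⊥  new=⊥  stable
  step 3. node 2  ⊔preds=⊥  new=[-2,4]  stable
  step 4. node 3  ⊔preds=[-2,4]  new=[-3,5]  old=⊥  +wl: 0
  step 5. node 4  ⊔preds=[-3,5]  new=[-5,5]  old=[-5,1]  +wl: 
  step 6. node 5  ⊔preds=[-2,4]  new=[-4,5]  old=⊥  +wl: 1
  step 7. node 6  ⊔preds=[-5,4]  new=[-5,5]  old=⊥  +wl: 
  step 8. node 0  ⊔preds=[-5,5]  new=[-5,5]  old=[-5,4]  +wl: 6
  step 9. node 1  ⊔preds=[-4,5]  new=[-5,5]  old=⊥  +wl: 0,4
  step 10. node 6  ⊔preds=[-5,5]  new=[-5,5]  stable
  step 11. node 0  ⊔preds=[-5,5]  new=[-5,5]  stable
  step 12. node 4  ⊔preds=[-5,5]  new=[-5,5]  stable

Least fixpoint reached:
  node 0: [-5,5]
  node 1: [-5,5]
  node 2: [-2,4]
  node 3: [-3,5]
  node 4: [-5,5]
  node 5: [-4,5]
  node 6: [-5,5]

[-5,5]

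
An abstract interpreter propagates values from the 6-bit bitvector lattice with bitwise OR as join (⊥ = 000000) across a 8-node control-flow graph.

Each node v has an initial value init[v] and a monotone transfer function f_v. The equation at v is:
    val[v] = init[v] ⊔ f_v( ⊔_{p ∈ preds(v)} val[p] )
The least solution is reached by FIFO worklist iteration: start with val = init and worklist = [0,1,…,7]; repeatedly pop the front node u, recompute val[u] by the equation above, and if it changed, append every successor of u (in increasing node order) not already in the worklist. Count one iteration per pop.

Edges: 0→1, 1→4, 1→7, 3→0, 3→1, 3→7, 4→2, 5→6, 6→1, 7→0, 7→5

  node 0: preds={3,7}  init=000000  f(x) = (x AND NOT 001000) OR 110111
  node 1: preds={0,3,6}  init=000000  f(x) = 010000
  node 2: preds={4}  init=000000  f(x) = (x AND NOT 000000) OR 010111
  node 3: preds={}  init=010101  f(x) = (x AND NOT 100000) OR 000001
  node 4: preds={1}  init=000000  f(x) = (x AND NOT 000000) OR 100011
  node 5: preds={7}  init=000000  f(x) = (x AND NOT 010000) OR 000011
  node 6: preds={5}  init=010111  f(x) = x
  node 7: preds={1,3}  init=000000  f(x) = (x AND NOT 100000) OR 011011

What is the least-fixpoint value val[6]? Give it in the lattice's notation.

Iteration log — 13 steps:
  step 1. node 0  ⊔preds=010101  new=110111  old=000000  +wl: 
  step 2. node 1  ⊔preds=110111  new=010000  old=000000  +wl: 
  step 3. node 2  ⊔preds=000000  new=010111  old=000000  +wl: 
  step 4. node 3  ⊔preds=000000  new=010101  stable
  step 5. node 4  ⊔preds=010000  new=110011  old=000000  +wl: 2
  step 6. node 5  ⊔preds=000000  new=000011  old=000000  +wl: 
  step 7. node 6  ⊔preds=000011  new=010111  stable
  step 8. node 7  ⊔preds=010101  new=011111  old=000000  +wl: 0,5
  step 9. node 2  ⊔preds=110011  new=110111  old=010111  +wl: 
  step 10. node 0  ⊔preds=011111  new=110111  stable
  step 11. node 5  ⊔preds=011111  new=001111  old=000011  +wl: 6
  step 12. node 6  ⊔preds=001111  new=011111  old=010111  +wl: 1
  step 13. node 1  ⊔preds=111111  new=010000  stable

Least fixpoint reached:
  node 0: 110111
  node 1: 010000
  node 2: 110111
  node 3: 010101
  node 4: 110011
  node 5: 001111
  node 6: 011111
  node 7: 011111

011111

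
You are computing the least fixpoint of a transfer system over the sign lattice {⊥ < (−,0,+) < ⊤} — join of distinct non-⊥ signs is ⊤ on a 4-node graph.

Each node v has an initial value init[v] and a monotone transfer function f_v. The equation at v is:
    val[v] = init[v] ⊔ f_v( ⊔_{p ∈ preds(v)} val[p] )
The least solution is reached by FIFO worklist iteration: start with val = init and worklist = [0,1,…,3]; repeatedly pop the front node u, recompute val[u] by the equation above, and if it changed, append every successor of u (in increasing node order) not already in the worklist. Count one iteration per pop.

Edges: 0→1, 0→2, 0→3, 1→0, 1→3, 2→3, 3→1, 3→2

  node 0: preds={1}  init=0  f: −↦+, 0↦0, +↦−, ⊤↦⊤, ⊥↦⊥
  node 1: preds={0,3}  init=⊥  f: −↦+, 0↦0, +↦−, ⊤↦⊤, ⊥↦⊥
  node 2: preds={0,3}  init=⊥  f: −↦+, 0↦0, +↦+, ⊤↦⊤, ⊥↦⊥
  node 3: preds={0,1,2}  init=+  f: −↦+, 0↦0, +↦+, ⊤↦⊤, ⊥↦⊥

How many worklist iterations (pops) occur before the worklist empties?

Worklist (8 pops):
  #1 pop 0: in=⊥ → 0 (no change)
  #2 pop 1: in=⊤ → ⊤ (was ⊥); enqueue [0]
  #3 pop 2: in=⊤ → ⊤ (was ⊥); enqueue []
  #4 pop 3: in=⊤ → ⊤ (was +); enqueue [1,2]
  #5 pop 0: in=⊤ → ⊤ (was 0); enqueue [3]
  #6 pop 1: in=⊤ → ⊤ (no change)
  #7 pop 2: in=⊤ → ⊤ (no change)
  #8 pop 3: in=⊤ → ⊤ (no change)

Fixpoint:
  val[0] = ⊤
  val[1] = ⊤
  val[2] = ⊤
  val[3] = ⊤

8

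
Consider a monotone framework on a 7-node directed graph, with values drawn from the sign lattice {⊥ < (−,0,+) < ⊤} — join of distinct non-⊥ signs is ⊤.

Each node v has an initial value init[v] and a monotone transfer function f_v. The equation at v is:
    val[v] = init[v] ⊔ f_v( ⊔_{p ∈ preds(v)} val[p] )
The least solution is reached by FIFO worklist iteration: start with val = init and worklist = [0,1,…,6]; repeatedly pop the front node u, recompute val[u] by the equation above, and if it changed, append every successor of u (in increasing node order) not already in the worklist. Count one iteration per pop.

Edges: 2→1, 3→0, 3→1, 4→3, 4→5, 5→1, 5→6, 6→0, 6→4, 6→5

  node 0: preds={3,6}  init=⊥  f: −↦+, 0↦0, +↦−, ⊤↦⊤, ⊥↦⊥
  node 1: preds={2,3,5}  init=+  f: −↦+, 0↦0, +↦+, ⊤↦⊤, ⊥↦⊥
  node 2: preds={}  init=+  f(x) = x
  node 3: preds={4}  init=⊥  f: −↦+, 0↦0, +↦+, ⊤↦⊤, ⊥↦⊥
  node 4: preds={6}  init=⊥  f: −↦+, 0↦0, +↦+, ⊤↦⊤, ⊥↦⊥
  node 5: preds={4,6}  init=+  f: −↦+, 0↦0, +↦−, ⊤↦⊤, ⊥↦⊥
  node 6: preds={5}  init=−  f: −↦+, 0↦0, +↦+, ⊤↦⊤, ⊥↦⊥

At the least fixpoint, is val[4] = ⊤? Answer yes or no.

Trace (15 dequeues):
  [1] u=0 | in − | out + | prev ⊥ | push {}
  [2] u=1 | in + | out + | ==
  [3] u=2 | in ⊥ | out + | ==
  [4] u=3 | in ⊥ | out ⊥ | ==
  [5] u=4 | in − | out + | prev ⊥ | push {3}
  [6] u=5 | in ⊤ | out ⊤ | prev + | push {1}
  [7] u=6 | in ⊤ | out ⊤ | prev − | push {0,4,5}
  [8] u=3 | in + | out + | prev ⊥ | push {}
  [9] u=1 | in ⊤ | out ⊤ | prev + | push {}
  [10] u=0 | in ⊤ | out ⊤ | prev + | push {}
  [11] u=4 | in ⊤ | out ⊤ | prev + | push {3}
  [12] u=5 | in ⊤ | out ⊤ | ==
  [13] u=3 | in ⊤ | out ⊤ | prev + | push {0,1}
  [14] u=0 | in ⊤ | out ⊤ | ==
  [15] u=1 | in ⊤ | out ⊤ | ==

Converged values:
  [0] ⊤
  [1] ⊤
  [2] +
  [3] ⊤
  [4] ⊤
  [5] ⊤
  [6] ⊤

yes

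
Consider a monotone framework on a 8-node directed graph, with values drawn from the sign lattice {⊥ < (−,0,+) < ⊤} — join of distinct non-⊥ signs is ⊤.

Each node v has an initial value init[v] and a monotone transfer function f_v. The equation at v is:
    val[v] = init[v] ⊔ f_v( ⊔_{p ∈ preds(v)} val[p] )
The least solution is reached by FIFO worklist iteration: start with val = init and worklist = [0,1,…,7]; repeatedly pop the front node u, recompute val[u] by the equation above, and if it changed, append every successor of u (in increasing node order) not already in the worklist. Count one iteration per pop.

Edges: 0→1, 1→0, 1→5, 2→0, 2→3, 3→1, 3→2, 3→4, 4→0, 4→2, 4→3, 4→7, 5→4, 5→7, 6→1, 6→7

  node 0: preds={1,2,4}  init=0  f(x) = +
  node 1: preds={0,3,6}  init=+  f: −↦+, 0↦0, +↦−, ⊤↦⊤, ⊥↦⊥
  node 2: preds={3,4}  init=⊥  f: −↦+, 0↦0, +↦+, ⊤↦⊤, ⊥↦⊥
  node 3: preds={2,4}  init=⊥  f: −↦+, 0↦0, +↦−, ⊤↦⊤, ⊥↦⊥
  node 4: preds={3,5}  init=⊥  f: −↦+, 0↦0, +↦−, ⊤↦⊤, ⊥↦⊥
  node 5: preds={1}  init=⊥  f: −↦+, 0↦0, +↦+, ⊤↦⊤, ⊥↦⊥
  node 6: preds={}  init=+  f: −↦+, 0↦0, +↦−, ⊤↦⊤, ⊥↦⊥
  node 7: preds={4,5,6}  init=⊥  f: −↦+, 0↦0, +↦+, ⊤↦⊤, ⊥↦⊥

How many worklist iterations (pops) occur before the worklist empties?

Trace (18 dequeues):
  [1] u=0 | in + | out ⊤ | prev 0 | push {}
  [2] u=1 | in ⊤ | out ⊤ | prev + | push {0}
  [3] u=2 | in ⊥ | out ⊥ | ==
  [4] u=3 | in ⊥ | out ⊥ | ==
  [5] u=4 | in ⊥ | out ⊥ | ==
  [6] u=5 | in ⊤ | out ⊤ | prev ⊥ | push {4}
  [7] u=6 | in ⊥ | out + | ==
  [8] u=7 | in ⊤ | out ⊤ | prev ⊥ | push {}
  [9] u=0 | in ⊤ | out ⊤ | ==
  [10] u=4 | in ⊤ | out ⊤ | prev ⊥ | push {0,2,3,7}
  [11] u=0 | in ⊤ | out ⊤ | ==
  [12] u=2 | in ⊤ | out ⊤ | prev ⊥ | push {0}
  [13] u=3 | in ⊤ | out ⊤ | prev ⊥ | push {1,2,4}
  [14] u=7 | in ⊤ | out ⊤ | ==
  [15] u=0 | in ⊤ | out ⊤ | ==
  [16] u=1 | in ⊤ | out ⊤ | ==
  [17] u=2 | in ⊤ | out ⊤ | ==
  [18] u=4 | in ⊤ | out ⊤ | ==

Converged values:
  [0] ⊤
  [1] ⊤
  [2] ⊤
  [3] ⊤
  [4] ⊤
  [5] ⊤
  [6] +
  [7] ⊤

18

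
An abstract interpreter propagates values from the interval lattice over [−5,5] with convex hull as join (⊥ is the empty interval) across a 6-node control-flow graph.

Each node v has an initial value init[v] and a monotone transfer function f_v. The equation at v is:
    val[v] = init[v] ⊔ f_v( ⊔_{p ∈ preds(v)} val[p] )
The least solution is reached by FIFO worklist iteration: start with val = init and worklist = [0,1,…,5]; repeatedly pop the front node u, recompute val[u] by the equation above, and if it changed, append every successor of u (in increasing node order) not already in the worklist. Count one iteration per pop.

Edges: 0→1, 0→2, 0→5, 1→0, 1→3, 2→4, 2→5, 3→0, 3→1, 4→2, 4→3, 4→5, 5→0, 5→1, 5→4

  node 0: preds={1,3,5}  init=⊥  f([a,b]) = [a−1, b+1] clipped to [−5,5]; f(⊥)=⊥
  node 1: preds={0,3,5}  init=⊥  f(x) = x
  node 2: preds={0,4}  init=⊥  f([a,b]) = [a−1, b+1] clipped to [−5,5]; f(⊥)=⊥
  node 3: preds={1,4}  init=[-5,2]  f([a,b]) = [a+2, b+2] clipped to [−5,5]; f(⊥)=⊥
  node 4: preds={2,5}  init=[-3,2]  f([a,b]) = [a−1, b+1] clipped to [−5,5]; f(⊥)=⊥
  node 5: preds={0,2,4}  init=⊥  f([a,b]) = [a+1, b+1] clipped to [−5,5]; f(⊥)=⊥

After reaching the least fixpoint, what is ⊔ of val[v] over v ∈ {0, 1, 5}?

[-5,5]

Worklist (13 pops):
  #1 pop 0: in=[-5,2] → [-5,3] (was ⊥); enqueue []
  #2 pop 1: in=[-5,3] → [-5,3] (was ⊥); enqueue [0]
  #3 pop 2: in=[-5,3] → [-5,4] (was ⊥); enqueue []
  #4 pop 3: in=[-5,3] → [-5,5] (was [-5,2]); enqueue [1]
  #5 pop 4: in=[-5,4] → [-5,5] (was [-3,2]); enqueue [2,3]
  #6 pop 5: in=[-5,5] → [-4,5] (was ⊥); enqueue [4]
  #7 pop 0: in=[-5,5] → [-5,5] (was [-5,3]); enqueue [5]
  #8 pop 1: in=[-5,5] → [-5,5] (was [-5,3]); enqueue [0]
  #9 pop 2: in=[-5,5] → [-5,5] (was [-5,4]); enqueue []
  #10 pop 3: in=[-5,5] → [-5,5] (no change)
  #11 pop 4: in=[-5,5] → [-5,5] (no change)
  #12 pop 5: in=[-5,5] → [-4,5] (no change)
  #13 pop 0: in=[-5,5] → [-5,5] (no change)

Fixpoint:
  val[0] = [-5,5]
  val[1] = [-5,5]
  val[2] = [-5,5]
  val[3] = [-5,5]
  val[4] = [-5,5]
  val[5] = [-4,5]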